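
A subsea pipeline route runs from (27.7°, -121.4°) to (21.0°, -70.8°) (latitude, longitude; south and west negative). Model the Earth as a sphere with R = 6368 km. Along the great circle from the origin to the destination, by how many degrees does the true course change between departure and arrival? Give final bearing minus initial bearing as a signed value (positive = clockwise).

At departure: θ₁ = atan2(sin Δλ cos φ₂, cos φ₁ sin φ₂ − sin φ₁ cos φ₂ cos Δλ) = 86.68°
At arrival: θ₂ = atan2(sin Δλ cos φ₁, −cos φ₂ sin φ₁ + sin φ₂ cos φ₁ cos Δλ) = 108.77°
Δθ = θ₂ − θ₁ = +22.1°

+22.1°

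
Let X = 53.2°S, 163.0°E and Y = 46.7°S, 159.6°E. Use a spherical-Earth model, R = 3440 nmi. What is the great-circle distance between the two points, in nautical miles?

412 nmi

Haversine: a = sin²(Δφ/2)+cos φ₁ cos φ₂ sin²(Δλ/2) = 0.00358;  σ = 2·atan2(√a,√(1−a))
σ = 6.856° → d = Rσ = 3440·0.11966 = 412 nmi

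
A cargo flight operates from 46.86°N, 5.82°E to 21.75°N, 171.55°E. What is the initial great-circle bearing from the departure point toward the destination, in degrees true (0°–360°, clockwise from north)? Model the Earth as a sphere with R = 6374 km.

14.1°

θ = atan2( sin Δλ·cos φ₂ ,  cos φ₁ sin φ₂ − sin φ₁ cos φ₂ cos Δλ )
  = atan2(+0.2289, +0.9102) = 14.12°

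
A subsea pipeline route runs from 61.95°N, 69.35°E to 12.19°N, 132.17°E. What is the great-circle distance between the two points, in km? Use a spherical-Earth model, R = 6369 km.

7409 km

cos σ = sin φ₁ sin φ₂ + cos φ₁ cos φ₂ cos Δλ
      = sin(61.95°)sin(12.19°) + cos(61.95°)cos(12.19°)cos(62.82°) = 0.3963
σ = 66.652° → d = Rσ = 6369·1.16330 = 7409 km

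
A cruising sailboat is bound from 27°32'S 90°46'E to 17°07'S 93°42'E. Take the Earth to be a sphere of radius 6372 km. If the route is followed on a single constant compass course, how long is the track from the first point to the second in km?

1197 km

Δψ = ln[tan(π/4+φ₂/2)/tan(π/4+φ₁/2)] = +0.1969;  Δφ = +0.1818 rad,  Δλ = +0.0512 rad
q = Δφ/Δψ = 0.9233
d = R·√(Δφ² + q²Δλ²) = 6372·0.18785 = 1197 km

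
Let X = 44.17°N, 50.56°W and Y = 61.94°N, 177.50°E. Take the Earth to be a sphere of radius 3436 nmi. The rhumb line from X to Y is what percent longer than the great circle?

19.0%

Great circle: σ = 1.1708 rad → d_gc = Rσ = 4023.0 nmi
Rhumb: Δφ = +0.3101, Δλ = -2.3028, Δψ = +0.5257, q = Δφ/Δψ = 0.5899 → d_rh = R√(Δφ²+q²Δλ²) = 4787.9 nmi
Excess = (4787.9 − 4023.0) / 4023.0 = 764.9 / 4023.0 = 19.01% ≈ 19.0%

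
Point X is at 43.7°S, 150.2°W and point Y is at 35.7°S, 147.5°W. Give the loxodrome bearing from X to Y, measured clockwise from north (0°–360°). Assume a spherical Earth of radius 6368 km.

14.5°

Δψ = ln[tan(π/4+φ₂/2)/tan(π/4+φ₁/2)] = +0.1818
Δλ = +0.0471 rad (taken the short way round)
course = atan2(Δλ, Δψ) = 14.53°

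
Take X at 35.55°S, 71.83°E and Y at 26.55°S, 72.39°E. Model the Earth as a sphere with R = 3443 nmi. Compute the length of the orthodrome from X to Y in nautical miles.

542 nmi

Haversine: a = sin²(Δφ/2)+cos φ₁ cos φ₂ sin²(Δλ/2) = 0.00617;  σ = 2·atan2(√a,√(1−a))
σ = 9.013° → d = Rσ = 3443·0.15730 = 542 nmi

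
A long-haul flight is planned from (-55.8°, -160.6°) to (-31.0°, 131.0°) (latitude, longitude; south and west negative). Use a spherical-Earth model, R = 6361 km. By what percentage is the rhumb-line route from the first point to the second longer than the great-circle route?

Great circle: σ = 0.9231 rad → d_gc = Rσ = 5871.92 km
Rhumb: Δφ = +0.4328, Δλ = -1.1938, Δψ = +0.6093, q = Δφ/Δψ = 0.7104 → d_rh = R√(Δφ²+q²Δλ²) = 6056.87 km
Excess = (6056.87 − 5871.92) / 5871.92 = 184.95 / 5871.92 = 3.1497% ≈ 3.1%

3.1%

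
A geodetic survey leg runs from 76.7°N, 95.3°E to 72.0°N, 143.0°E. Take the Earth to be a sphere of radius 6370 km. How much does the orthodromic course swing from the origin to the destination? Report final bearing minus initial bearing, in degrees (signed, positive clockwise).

At departure: θ₁ = atan2(sin Δλ cos φ₂, cos φ₁ sin φ₂ − sin φ₁ cos φ₂ cos Δλ) = 85.90°
At arrival: θ₂ = atan2(sin Δλ cos φ₁, −cos φ₂ sin φ₁ + sin φ₂ cos φ₁ cos Δλ) = 132.05°
Δθ = θ₂ − θ₁ = +46.2°

+46.2°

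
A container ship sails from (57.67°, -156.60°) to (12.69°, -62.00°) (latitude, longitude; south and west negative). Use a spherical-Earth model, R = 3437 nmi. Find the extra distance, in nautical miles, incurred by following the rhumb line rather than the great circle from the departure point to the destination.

Great circle: cos σ = sin φ₁ sin φ₂ + cos φ₁ cos φ₂ cos Δλ,  σ = 1.4265 rad → d_gc = 4902.9 nmi
Rhumb line: Δψ = -1.0150, q = Δφ/Δψ = 0.7734, d_rh = R√(Δφ²+q²Δλ²) = 5152.1 nmi
Excess = 5152.1 − 4902.9 = 249.2 ≈ 249 nmi

249 nmi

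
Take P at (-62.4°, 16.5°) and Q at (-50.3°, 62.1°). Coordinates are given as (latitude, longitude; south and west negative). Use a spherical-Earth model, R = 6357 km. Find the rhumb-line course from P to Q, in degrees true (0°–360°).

Δψ = ln[tan(π/4+φ₂/2)/tan(π/4+φ₁/2)] = +0.3851
Δλ = +0.7959 rad (taken the short way round)
course = atan2(Δλ, Δψ) = 64.18°

64.2°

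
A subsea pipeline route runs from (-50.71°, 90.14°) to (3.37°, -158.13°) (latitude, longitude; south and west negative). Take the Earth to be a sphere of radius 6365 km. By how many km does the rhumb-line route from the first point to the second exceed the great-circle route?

Great circle: cos σ = sin φ₁ sin φ₂ + cos φ₁ cos φ₂ cos Δλ,  σ = 1.8541 rad → d_gc = 11801.4 km
Rhumb line: Δψ = +1.0890, q = Δφ/Δψ = 0.8668, d_rh = R√(Δφ²+q²Δλ²) = 12322.2 km
Excess = 12322.2 − 11801.4 = 520.8 ≈ 521 km

521 km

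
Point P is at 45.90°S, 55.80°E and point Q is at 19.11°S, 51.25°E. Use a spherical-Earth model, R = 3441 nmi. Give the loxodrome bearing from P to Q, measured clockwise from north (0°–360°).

352.0°

Meridional parts: M(φ₁)=-0.9038, M(φ₂)=-0.3399 → ΔM = +0.5639;  Δλ = -0.0794 rad
tan C = Δλ / ΔM = -0.1408 → C = 351.98°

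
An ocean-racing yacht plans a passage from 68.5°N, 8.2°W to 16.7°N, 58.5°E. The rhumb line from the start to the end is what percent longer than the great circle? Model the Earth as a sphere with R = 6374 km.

Great circle: σ = 1.1525 rad → d_gc = Rσ = 7345.9 km
Rhumb: Δφ = -0.9041, Δλ = +1.1641, Δψ = -1.3658, q = Δφ/Δψ = 0.6619 → d_rh = R√(Δφ²+q²Δλ²) = 7571.8 km
Excess = (7571.8 − 7345.9) / 7345.9 = 225.9 / 7345.9 = 3.08% ≈ 3.1%

3.1%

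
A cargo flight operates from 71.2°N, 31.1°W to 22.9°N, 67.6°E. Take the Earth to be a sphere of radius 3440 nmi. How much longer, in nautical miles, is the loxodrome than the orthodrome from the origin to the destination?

352 nmi

Great circle: cos σ = sin φ₁ sin φ₂ + cos φ₁ cos φ₂ cos Δλ,  σ = 1.2414 rad → d_gc = 4270.5 nmi
Rhumb line: Δψ = -1.3877, q = Δφ/Δψ = 0.6075, d_rh = R√(Δφ²+q²Δλ²) = 4622.5 nmi
Excess = 4622.5 − 4270.5 = 352.0 ≈ 352 nmi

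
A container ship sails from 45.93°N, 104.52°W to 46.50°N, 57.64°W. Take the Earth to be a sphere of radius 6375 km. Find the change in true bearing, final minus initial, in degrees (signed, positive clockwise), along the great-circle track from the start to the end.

At departure: θ₁ = atan2(sin Δλ cos φ₂, cos φ₁ sin φ₂ − sin φ₁ cos φ₂ cos Δλ) = 71.67°
At arrival: θ₂ = atan2(sin Δλ cos φ₁, −cos φ₂ sin φ₁ + sin φ₂ cos φ₁ cos Δλ) = 106.43°
Δθ = θ₂ − θ₁ = +34.8°

+34.8°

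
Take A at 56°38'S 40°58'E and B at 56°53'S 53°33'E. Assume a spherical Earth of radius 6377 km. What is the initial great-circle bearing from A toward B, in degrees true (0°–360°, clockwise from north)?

97.3°

N = sin Δλ·cos φ₂ = +0.1190;  D = cos φ₁ sin φ₂ − sin φ₁ cos φ₂ cos Δλ = -0.0153
initial course = atan2(N, D) = 97.34°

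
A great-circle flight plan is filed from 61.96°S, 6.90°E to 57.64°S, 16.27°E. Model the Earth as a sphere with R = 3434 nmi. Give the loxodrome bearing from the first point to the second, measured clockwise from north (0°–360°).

Meridional parts: M(φ₁)=-1.3875, M(φ₂)=-1.2374 → ΔM = +0.1501;  Δλ = +0.1635 rad
tan C = Δλ / ΔM = +1.0893 → C = 47.45°

47.4°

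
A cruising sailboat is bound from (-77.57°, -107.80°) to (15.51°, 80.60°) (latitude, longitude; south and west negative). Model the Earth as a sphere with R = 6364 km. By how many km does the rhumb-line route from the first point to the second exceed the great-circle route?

Great circle: cos σ = sin φ₁ sin φ₂ + cos φ₁ cos φ₂ cos Δλ,  σ = 2.0559 rad → d_gc = 13083.90 km
Rhumb line: Δψ = +2.4914, q = Δφ/Δψ = 0.6521, d_rh = R√(Δφ²+q²Δλ²) = 16166.42 km
Excess = 16166.42 − 13083.90 = 3082.52 ≈ 3083 km

3083 km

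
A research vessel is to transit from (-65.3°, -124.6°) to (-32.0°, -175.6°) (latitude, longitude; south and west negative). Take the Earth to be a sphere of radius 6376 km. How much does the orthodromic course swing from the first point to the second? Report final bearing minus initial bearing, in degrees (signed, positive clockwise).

At departure: θ₁ = atan2(sin Δλ cos φ₂, cos φ₁ sin φ₂ − sin φ₁ cos φ₂ cos Δλ) = 291.79°
At arrival: θ₂ = atan2(sin Δλ cos φ₁, −cos φ₂ sin φ₁ + sin φ₂ cos φ₁ cos Δλ) = 332.77°
Δθ = θ₂ − θ₁ = +41.0°

+41.0°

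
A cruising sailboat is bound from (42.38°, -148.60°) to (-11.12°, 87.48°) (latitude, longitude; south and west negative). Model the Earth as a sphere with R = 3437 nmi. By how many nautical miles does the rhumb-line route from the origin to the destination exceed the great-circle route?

Great circle: cos σ = sin φ₁ sin φ₂ + cos φ₁ cos φ₂ cos Δλ,  σ = 2.1347 rad → d_gc = 7336.9 nmi
Rhumb line: Δψ = -1.0134, q = Δφ/Δψ = 0.9214, d_rh = R√(Δφ²+q²Δλ²) = 7563.8 nmi
Excess = 7563.8 − 7336.9 = 226.9 ≈ 227 nmi

227 nmi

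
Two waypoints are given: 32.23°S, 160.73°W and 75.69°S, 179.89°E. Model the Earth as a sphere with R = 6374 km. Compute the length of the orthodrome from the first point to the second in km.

4944 km

Haversine: a = sin²(Δφ/2)+cos φ₁ cos φ₂ sin²(Δλ/2) = 0.14300;  σ = 2·atan2(√a,√(1−a))
σ = 44.438° → d = Rσ = 6374·0.77559 = 4944 km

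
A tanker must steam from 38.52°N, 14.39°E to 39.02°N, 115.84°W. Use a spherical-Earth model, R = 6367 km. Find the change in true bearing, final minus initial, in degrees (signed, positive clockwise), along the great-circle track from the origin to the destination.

Initial bearing θ₁ = atan2(sin Δλ cos φ₂, cos φ₁ sin φ₂ − sin φ₁ cos φ₂ cos Δλ) = 323.62°
Final bearing θ₂ = (initial bearing from the destination back to the start) + 180° = 216.68°
Δθ = θ₂ − θ₁ = -106.9°

-106.9°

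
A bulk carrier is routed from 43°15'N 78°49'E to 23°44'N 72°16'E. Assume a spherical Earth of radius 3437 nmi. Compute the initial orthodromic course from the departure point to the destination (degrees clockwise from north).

θ = atan2( sin Δλ·cos φ₂ ,  cos φ₁ sin φ₂ − sin φ₁ cos φ₂ cos Δλ )
  = atan2(-0.1044, -0.3300) = 197.56°

197.6°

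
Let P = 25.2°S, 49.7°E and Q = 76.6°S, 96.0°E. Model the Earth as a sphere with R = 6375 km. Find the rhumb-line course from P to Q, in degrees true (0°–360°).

154.4°

Meridional parts: M(φ₁)=-0.4547, M(φ₂)=-2.1415 → ΔM = -1.6868;  Δλ = +0.8081 rad
tan C = Δλ / ΔM = -0.4791 → C = 154.40°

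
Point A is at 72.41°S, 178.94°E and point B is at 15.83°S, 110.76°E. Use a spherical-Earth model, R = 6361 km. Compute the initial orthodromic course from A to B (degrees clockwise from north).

N = sin Δλ·cos φ₂ = -0.8931;  D = cos φ₁ sin φ₂ − sin φ₁ cos φ₂ cos Δλ = +0.2584
initial course = atan2(N, D) = 286.14°

286.1°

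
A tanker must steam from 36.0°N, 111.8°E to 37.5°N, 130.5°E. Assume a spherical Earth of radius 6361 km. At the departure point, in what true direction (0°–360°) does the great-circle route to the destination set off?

78.7°

θ = atan2( sin Δλ·cos φ₂ ,  cos φ₁ sin φ₂ − sin φ₁ cos φ₂ cos Δλ )
  = atan2(+0.2544, +0.0508) = 78.71°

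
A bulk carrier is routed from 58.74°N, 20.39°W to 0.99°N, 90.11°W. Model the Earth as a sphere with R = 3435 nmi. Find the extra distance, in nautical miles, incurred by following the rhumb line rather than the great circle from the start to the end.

Great circle: cos σ = sin φ₁ sin φ₂ + cos φ₁ cos φ₂ cos Δλ,  σ = 1.3749 rad → d_gc = 4722.9 nmi
Rhumb line: Δψ = -1.2565, q = Δφ/Δψ = 0.8022, d_rh = R√(Δφ²+q²Δλ²) = 4819.7 nmi
Excess = 4819.7 − 4722.9 = 96.8 ≈ 97 nmi

97 nmi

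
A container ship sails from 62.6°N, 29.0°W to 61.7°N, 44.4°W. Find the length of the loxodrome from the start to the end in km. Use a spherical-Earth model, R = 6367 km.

806 km

Δψ = ln[tan(π/4+φ₂/2)/tan(π/4+φ₁/2)] = -0.0336;  Δφ = -0.0157 rad,  Δλ = -0.2688 rad
q = Δφ/Δψ = 0.4671
d = R·√(Δφ² + q²Δλ²) = 6367·0.12653 = 806 km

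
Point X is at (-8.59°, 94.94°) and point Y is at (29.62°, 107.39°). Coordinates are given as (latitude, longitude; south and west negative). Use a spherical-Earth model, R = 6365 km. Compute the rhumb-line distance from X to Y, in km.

Δψ = ln[tan(π/4+φ₂/2)/tan(π/4+φ₁/2)] = +0.6922;  Δφ = +0.6669 rad,  Δλ = +0.2173 rad
q = Δφ/Δψ = 0.9635
d = R·√(Δφ² + q²Δλ²) = 6365·0.69898 = 4449 km

4449 km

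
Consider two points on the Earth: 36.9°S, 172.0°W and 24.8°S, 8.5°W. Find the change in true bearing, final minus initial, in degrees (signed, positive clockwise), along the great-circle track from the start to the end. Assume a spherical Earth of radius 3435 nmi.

-148.6°

At departure: θ₁ = atan2(sin Δλ cos φ₂, cos φ₁ sin φ₂ − sin φ₁ cos φ₂ cos Δλ) = 163.28°
At arrival: θ₂ = atan2(sin Δλ cos φ₁, −cos φ₂ sin φ₁ + sin φ₂ cos φ₁ cos Δλ) = 14.69°
Δθ = θ₂ − θ₁ = -148.6°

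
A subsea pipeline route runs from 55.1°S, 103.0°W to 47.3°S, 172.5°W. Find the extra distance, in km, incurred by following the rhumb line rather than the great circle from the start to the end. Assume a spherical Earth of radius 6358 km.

191 km

Great circle: cos σ = sin φ₁ sin φ₂ + cos φ₁ cos φ₂ cos Δλ,  σ = 0.7398 rad → d_gc = 4703.5 km
Rhumb line: Δψ = +0.2180, q = Δφ/Δψ = 0.6246, d_rh = R√(Δφ²+q²Δλ²) = 4894.4 km
Excess = 4894.4 − 4703.5 = 190.9 ≈ 191 km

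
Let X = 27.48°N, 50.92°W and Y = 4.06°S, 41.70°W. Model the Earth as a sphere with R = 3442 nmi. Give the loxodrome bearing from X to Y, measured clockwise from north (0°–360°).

Meridional parts: M(φ₁)=+0.4991, M(φ₂)=-0.0709 → ΔM = -0.5701;  Δλ = +0.1609 rad
tan C = Δλ / ΔM = -0.2823 → C = 164.24°

164.2°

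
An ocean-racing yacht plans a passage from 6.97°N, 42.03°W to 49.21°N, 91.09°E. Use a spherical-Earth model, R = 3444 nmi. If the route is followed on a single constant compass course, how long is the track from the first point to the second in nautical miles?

Δψ = ln[tan(π/4+φ₂/2)/tan(π/4+φ₁/2)] = +0.8675;  Δφ = +0.7372 rad,  Δλ = +2.3234 rad
q = Δφ/Δψ = 0.8499
d = R·√(Δφ² + q²Δλ²) = 3444·2.10772 = 7259 nmi

7259 nmi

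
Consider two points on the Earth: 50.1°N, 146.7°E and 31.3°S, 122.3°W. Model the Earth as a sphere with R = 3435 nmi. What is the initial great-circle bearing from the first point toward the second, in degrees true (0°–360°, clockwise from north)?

110.6°

θ = atan2( sin Δλ·cos φ₂ ,  cos φ₁ sin φ₂ − sin φ₁ cos φ₂ cos Δλ )
  = atan2(+0.8543, -0.3218) = 110.64°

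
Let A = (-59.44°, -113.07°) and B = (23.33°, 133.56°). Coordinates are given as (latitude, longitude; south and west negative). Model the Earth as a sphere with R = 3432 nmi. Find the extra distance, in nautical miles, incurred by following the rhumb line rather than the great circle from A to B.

273 nmi

Great circle: cos σ = sin φ₁ sin φ₂ + cos φ₁ cos φ₂ cos Δλ,  σ = 2.1249 rad → d_gc = 7292.8 nmi
Rhumb line: Δψ = +1.7165, q = Δφ/Δψ = 0.8416, d_rh = R√(Δφ²+q²Δλ²) = 7566.0 nmi
Excess = 7566.0 − 7292.8 = 273.2 ≈ 273 nmi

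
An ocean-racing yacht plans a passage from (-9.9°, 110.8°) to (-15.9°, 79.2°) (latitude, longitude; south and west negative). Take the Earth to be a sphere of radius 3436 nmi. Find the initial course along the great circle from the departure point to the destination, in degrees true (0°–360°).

255.6°

θ = atan2( sin Δλ·cos φ₂ ,  cos φ₁ sin φ₂ − sin φ₁ cos φ₂ cos Δλ )
  = atan2(-0.5039, -0.1290) = 255.64°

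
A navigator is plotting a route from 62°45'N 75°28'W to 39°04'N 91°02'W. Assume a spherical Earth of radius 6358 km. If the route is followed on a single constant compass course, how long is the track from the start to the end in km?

Δψ = ln[tan(π/4+φ₂/2)/tan(π/4+φ₁/2)] = -0.6754;  Δφ = -0.4134 rad,  Δλ = -0.2717 rad
q = Δφ/Δψ = 0.6120
d = R·√(Δφ² + q²Δλ²) = 6358·0.44554 = 2833 km

2833 km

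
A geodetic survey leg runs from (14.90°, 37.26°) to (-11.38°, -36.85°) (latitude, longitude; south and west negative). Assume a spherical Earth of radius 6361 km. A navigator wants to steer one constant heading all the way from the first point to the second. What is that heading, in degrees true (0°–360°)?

Δψ = ln[tan(π/4+φ₂/2)/tan(π/4+φ₁/2)] = -0.4630
Δλ = -1.2935 rad (taken the short way round)
course = atan2(Δλ, Δψ) = 250.31°

250.3°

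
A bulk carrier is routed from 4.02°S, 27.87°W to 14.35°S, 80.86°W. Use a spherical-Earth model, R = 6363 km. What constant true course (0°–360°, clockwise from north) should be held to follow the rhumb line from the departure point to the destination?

Δψ = ln[tan(π/4+φ₂/2)/tan(π/4+φ₁/2)] = -0.1829
Δλ = -0.9248 rad (taken the short way round)
course = atan2(Δλ, Δψ) = 258.81°

258.8°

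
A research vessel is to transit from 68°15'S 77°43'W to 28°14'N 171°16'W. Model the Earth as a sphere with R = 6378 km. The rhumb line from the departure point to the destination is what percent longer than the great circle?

3.0%

Great circle: σ = 2.0483 rad → d_gc = Rσ = 13064.3 km
Rhumb: Δφ = +1.6840, Δλ = -1.6328, Δψ = +2.1637, q = Δφ/Δψ = 0.7783 → d_rh = R√(Δφ²+q²Δλ²) = 13455.2 km
Excess = (13455.2 − 13064.3) / 13064.3 = 390.9 / 13064.3 = 2.99% ≈ 3.0%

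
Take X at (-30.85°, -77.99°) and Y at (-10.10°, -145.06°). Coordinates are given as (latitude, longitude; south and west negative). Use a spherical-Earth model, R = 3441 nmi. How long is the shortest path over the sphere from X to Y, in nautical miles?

cos σ = sin φ₁ sin φ₂ + cos φ₁ cos φ₂ cos Δλ
      = sin(-30.85°)sin(-10.10°) + cos(-30.85°)cos(-10.10°)cos(-67.07°) = 0.4192
σ = 65.214° → d = Rσ = 3441·1.13820 = 3917 nmi

3917 nmi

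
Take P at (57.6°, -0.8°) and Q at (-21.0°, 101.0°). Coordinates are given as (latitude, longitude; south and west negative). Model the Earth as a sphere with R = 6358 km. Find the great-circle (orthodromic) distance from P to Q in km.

12637 km

cos σ = sin φ₁ sin φ₂ + cos φ₁ cos φ₂ cos Δλ
      = sin(57.60°)sin(-21.00°) + cos(57.60°)cos(-21.00°)cos(101.80°) = -0.4049
σ = 113.883° → d = Rσ = 6358·1.98764 = 12637 km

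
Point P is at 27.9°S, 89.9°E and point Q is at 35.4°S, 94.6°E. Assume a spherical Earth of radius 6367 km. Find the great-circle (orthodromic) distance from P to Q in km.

cos σ = sin φ₁ sin φ₂ + cos φ₁ cos φ₂ cos Δλ
      = sin(-27.90°)sin(-35.40°) + cos(-27.90°)cos(-35.40°)cos(4.70°) = 0.9890
σ = 8.497° → d = Rσ = 6367·0.14831 = 944 km

944 km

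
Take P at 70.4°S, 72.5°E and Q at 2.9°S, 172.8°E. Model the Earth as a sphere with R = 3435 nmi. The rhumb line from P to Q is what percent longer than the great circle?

Great circle: σ = 1.5830 rad → d_gc = Rσ = 5437.7 nmi
Rhumb: Δφ = +1.1781, Δλ = +1.7506, Δψ = +1.7054, q = Δφ/Δψ = 0.6908 → d_rh = R√(Δφ²+q²Δλ²) = 5799.3 nmi
Excess = (5799.3 − 5437.7) / 5437.7 = 361.6 / 5437.7 = 6.6499% ≈ 6.6%

6.6%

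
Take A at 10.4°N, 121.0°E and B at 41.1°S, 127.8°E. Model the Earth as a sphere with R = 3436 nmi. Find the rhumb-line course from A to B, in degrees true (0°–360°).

173.0°

Δψ = ln[tan(π/4+φ₂/2)/tan(π/4+φ₁/2)] = -0.9707
Δλ = +0.1187 rad (taken the short way round)
course = atan2(Δλ, Δψ) = 173.03°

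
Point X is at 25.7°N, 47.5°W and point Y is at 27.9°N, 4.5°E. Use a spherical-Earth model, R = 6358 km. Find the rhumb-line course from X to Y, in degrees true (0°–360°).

87.3°

Δψ = ln[tan(π/4+φ₂/2)/tan(π/4+φ₁/2)] = +0.0430
Δλ = +0.9076 rad (taken the short way round)
course = atan2(Δλ, Δψ) = 87.29°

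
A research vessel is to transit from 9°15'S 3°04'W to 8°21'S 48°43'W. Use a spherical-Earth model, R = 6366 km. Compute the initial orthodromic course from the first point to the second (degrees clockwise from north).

267.4°

θ = atan2( sin Δλ·cos φ₂ ,  cos φ₁ sin φ₂ − sin φ₁ cos φ₂ cos Δλ )
  = atan2(-0.7075, -0.0322) = 267.40°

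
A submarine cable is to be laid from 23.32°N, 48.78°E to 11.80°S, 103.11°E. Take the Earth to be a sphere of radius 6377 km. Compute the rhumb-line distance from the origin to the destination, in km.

Δψ = ln[tan(π/4+φ₂/2)/tan(π/4+φ₁/2)] = -0.6262;  Δφ = -0.6130 rad,  Δλ = +0.9482 rad
q = Δφ/Δψ = 0.9789
d = R·√(Δφ² + q²Δλ²) = 6377·1.11237 = 7094 km

7094 km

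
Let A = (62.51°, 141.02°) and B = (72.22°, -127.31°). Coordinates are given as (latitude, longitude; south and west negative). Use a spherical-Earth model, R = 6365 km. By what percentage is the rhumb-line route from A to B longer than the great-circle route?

10.0%

Great circle: σ = 0.5724 rad → d_gc = Rσ = 3643.2 km
Rhumb: Δφ = +0.1695, Δλ = +1.5999, Δψ = +0.4471, q = Δφ/Δψ = 0.3790 → d_rh = R√(Δφ²+q²Δλ²) = 4007.8 km
Excess = (4007.8 − 3643.2) / 3643.2 = 364.6 / 3643.2 = 10.01% ≈ 10.0%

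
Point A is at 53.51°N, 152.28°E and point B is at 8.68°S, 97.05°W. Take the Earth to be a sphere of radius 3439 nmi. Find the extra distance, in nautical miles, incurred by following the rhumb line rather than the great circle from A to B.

Great circle: cos σ = sin φ₁ sin φ₂ + cos φ₁ cos φ₂ cos Δλ,  σ = 1.9059 rad → d_gc = 6554.3 nmi
Rhumb line: Δψ = -1.2618, q = Δφ/Δψ = 0.8602, d_rh = R√(Δφ²+q²Δλ²) = 6825.3 nmi
Excess = 6825.3 − 6554.3 = 271.0 ≈ 271 nmi

271 nmi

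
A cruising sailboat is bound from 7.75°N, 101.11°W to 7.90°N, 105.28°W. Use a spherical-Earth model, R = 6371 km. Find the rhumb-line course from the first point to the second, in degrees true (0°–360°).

272.1°

Δψ = ln[tan(π/4+φ₂/2)/tan(π/4+φ₁/2)] = +0.0026
Δλ = -0.0728 rad (taken the short way round)
course = atan2(Δλ, Δψ) = 272.08°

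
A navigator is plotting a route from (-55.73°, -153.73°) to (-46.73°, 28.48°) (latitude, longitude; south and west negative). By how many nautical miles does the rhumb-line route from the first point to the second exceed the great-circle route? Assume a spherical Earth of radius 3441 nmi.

Great circle: cos σ = sin φ₁ sin φ₂ + cos φ₁ cos φ₂ cos Δλ,  σ = 1.3530 rad → d_gc = 4655.8 nmi
Rhumb line: Δψ = +0.2519, q = Δφ/Δψ = 0.6235, d_rh = R√(Δφ²+q²Δλ²) = 6679.8 nmi
Excess = 6679.8 − 4655.8 = 2024.0 ≈ 2024 nmi

2024 nmi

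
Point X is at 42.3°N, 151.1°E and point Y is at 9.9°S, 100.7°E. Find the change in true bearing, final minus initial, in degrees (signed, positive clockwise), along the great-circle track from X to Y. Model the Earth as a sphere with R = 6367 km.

At departure: θ₁ = atan2(sin Δλ cos φ₂, cos φ₁ sin φ₂ − sin φ₁ cos φ₂ cos Δλ) = 234.08°
At arrival: θ₂ = atan2(sin Δλ cos φ₁, −cos φ₂ sin φ₁ + sin φ₂ cos φ₁ cos Δλ) = 217.45°
Δθ = θ₂ − θ₁ = -16.6°

-16.6°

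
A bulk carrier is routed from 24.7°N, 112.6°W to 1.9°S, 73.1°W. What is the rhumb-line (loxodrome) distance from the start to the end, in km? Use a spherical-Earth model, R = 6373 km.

Rhumb course C = atan2(Δλ, Δψ) with Δψ = ln[tan(π/4+φ₂/2)/tan(π/4+φ₁/2)] = -0.4783, Δλ = +0.6894 → C = 124.75°
d = R·|Δφ| / |cos C| = 6373·0.46426 / 0.57001 = 5191 km

5191 km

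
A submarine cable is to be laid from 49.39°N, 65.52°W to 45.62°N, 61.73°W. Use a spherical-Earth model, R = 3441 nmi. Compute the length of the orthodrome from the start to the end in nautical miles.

274 nmi

Haversine: a = sin²(Δφ/2)+cos φ₁ cos φ₂ sin²(Δλ/2) = 0.00158;  σ = 2·atan2(√a,√(1−a))
σ = 4.556° → d = Rσ = 3441·0.07951 = 274 nmi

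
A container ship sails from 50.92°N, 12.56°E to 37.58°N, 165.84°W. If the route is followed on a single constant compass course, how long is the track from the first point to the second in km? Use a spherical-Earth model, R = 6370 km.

14191 km

Δψ = ln[tan(π/4+φ₂/2)/tan(π/4+φ₁/2)] = -0.3272;  Δφ = -0.2328 rad,  Δλ = -3.1137 rad
q = Δφ/Δψ = 0.7116
d = R·√(Δφ² + q²Δλ²) = 6370·2.22784 = 14191 km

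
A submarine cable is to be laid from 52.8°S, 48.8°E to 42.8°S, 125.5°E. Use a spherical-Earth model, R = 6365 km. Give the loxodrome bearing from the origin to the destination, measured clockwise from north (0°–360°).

79.0°

Δψ = ln[tan(π/4+φ₂/2)/tan(π/4+φ₁/2)] = +0.2610
Δλ = +1.3387 rad (taken the short way round)
course = atan2(Δλ, Δψ) = 78.97°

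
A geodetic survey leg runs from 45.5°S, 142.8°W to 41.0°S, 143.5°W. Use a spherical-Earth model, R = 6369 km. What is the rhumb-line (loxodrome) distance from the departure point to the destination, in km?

Rhumb course C = atan2(Δλ, Δψ) with Δψ = ln[tan(π/4+φ₂/2)/tan(π/4+φ₁/2)] = +0.1079, Δλ = -0.0122 → C = 353.54°
d = R·|Δφ| / |cos C| = 6369·0.07854 / 0.99365 = 503 km

503 km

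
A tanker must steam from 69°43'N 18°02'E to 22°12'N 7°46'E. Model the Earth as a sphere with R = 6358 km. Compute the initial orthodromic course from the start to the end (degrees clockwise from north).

192.8°

θ = atan2( sin Δλ·cos φ₂ ,  cos φ₁ sin φ₂ − sin φ₁ cos φ₂ cos Δλ )
  = atan2(-0.1650, -0.7236) = 192.85°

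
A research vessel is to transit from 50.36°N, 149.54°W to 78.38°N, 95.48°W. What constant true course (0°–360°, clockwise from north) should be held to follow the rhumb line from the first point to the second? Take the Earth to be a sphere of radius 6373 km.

36.7°

Meridional parts: M(φ₁)=+1.0205, M(φ₂)=+2.2852 → ΔM = +1.2647;  Δλ = +0.9435 rad
tan C = Δλ / ΔM = +0.7460 → C = 36.72°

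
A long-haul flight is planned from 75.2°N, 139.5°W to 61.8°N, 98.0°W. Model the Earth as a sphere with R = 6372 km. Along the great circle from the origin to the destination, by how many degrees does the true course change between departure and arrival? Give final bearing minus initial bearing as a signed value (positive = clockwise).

At departure: θ₁ = atan2(sin Δλ cos φ₂, cos φ₁ sin φ₂ − sin φ₁ cos φ₂ cos Δλ) = 110.50°
At arrival: θ₂ = atan2(sin Δλ cos φ₁, −cos φ₂ sin φ₁ + sin φ₂ cos φ₁ cos Δλ) = 149.58°
Δθ = θ₂ − θ₁ = +39.1°

+39.1°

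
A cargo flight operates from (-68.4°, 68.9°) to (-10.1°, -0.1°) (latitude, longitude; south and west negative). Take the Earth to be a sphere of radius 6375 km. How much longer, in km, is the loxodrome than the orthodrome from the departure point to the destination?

245 km

Great circle: cos σ = sin φ₁ sin φ₂ + cos φ₁ cos φ₂ cos Δλ,  σ = 1.2735 rad → d_gc = 8118.6 km
Rhumb line: Δψ = +1.4795, q = Δφ/Δψ = 0.6877, d_rh = R√(Δφ²+q²Δλ²) = 8363.9 km
Excess = 8363.9 − 8118.6 = 245.3 ≈ 245 km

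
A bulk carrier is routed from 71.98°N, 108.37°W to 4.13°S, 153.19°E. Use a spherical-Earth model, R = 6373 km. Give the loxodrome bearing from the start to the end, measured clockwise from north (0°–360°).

221.9°

Δψ = ln[tan(π/4+φ₂/2)/tan(π/4+φ₁/2)] = -1.9137
Δλ = -1.7181 rad (taken the short way round)
course = atan2(Δλ, Δψ) = 221.92°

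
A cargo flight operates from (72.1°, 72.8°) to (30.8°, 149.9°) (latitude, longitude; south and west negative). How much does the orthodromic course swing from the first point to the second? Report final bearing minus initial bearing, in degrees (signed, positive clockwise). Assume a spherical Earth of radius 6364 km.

+67.3°

Initial bearing θ₁ = atan2(sin Δλ cos φ₂, cos φ₁ sin φ₂ − sin φ₁ cos φ₂ cos Δλ) = 91.72°
Final bearing θ₂ = (initial bearing from the destination back to the start) + 180° = 159.04°
Δθ = θ₂ − θ₁ = +67.3°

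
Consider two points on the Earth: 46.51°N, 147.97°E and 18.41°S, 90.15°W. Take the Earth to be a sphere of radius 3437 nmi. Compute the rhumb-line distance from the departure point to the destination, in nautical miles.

7705 nmi

Rhumb course C = atan2(Δλ, Δψ) with Δψ = ln[tan(π/4+φ₂/2)/tan(π/4+φ₁/2)] = -1.2461, Δλ = +2.1272 → C = 120.36°
d = R·|Δφ| / |cos C| = 3437·1.13307 / 0.50546 = 7705 nmi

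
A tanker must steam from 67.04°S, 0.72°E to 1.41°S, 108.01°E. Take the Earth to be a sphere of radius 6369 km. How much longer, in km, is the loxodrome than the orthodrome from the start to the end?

758 km

Great circle: cos σ = sin φ₁ sin φ₂ + cos φ₁ cos φ₂ cos Δλ,  σ = 1.6642 rad → d_gc = 10599.1 km
Rhumb line: Δψ = +1.5695, q = Δφ/Δψ = 0.7298, d_rh = R√(Δφ²+q²Δλ²) = 11357.2 km
Excess = 11357.2 − 10599.1 = 758.1 ≈ 758 km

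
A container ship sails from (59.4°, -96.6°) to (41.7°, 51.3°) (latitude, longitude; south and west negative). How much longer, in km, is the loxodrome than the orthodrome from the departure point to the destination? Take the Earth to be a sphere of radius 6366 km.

2074 km

Great circle: cos σ = sin φ₁ sin φ₂ + cos φ₁ cos φ₂ cos Δλ,  σ = 1.3175 rad → d_gc = 8387.01 km
Rhumb line: Δψ = -0.4941, q = Δφ/Δψ = 0.6253, d_rh = R√(Δφ²+q²Δλ²) = 10461.47 km
Excess = 10461.47 − 8387.01 = 2074.46 ≈ 2074 km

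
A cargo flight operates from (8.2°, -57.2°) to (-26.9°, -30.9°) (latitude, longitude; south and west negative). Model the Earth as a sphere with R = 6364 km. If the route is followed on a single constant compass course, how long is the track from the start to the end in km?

Rhumb course C = atan2(Δλ, Δψ) with Δψ = ln[tan(π/4+φ₂/2)/tan(π/4+φ₁/2)] = -0.6314, Δλ = +0.4590 → C = 143.98°
d = R·|Δφ| / |cos C| = 6364·0.61261 / 0.80883 = 4820 km

4820 km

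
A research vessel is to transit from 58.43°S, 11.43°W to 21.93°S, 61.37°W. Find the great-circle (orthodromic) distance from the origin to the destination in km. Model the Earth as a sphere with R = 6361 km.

Haversine: a = sin²(Δφ/2)+cos φ₁ cos φ₂ sin²(Δλ/2) = 0.18462;  σ = 2·atan2(√a,√(1−a))
σ = 50.894° → d = Rσ = 6361·0.88826 = 5650 km

5650 km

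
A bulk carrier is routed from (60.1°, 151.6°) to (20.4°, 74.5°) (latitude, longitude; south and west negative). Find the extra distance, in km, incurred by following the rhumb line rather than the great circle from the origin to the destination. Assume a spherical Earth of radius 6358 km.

278 km

Great circle: cos σ = sin φ₁ sin φ₂ + cos φ₁ cos φ₂ cos Δλ,  σ = 1.1522 rad → d_gc = 7325.65 km
Rhumb line: Δψ = -0.9566, q = Δφ/Δψ = 0.7243, d_rh = R√(Δφ²+q²Δλ²) = 7603.23 km
Excess = 7603.23 − 7325.65 = 277.58 ≈ 278 km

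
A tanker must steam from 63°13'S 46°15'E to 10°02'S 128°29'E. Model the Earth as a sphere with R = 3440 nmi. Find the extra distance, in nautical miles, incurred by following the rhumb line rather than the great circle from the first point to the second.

Great circle: cos σ = sin φ₁ sin φ₂ + cos φ₁ cos φ₂ cos Δλ,  σ = 1.3536 rad → d_gc = 4656.4 nmi
Rhumb line: Δψ = +1.2591, q = Δφ/Δψ = 0.7372, d_rh = R√(Δφ²+q²Δλ²) = 4841.8 nmi
Excess = 4841.8 − 4656.4 = 185.4 ≈ 185 nmi

185 nmi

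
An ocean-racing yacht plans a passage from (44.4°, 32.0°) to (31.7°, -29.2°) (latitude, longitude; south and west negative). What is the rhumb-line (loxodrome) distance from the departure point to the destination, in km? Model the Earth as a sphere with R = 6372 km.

5519 km

Δψ = ln[tan(π/4+φ₂/2)/tan(π/4+φ₁/2)] = -0.2828;  Δφ = -0.2217 rad,  Δλ = -1.0681 rad
q = Δφ/Δψ = 0.7839
d = R·√(Δφ² + q²Δλ²) = 6372·0.86613 = 5519 km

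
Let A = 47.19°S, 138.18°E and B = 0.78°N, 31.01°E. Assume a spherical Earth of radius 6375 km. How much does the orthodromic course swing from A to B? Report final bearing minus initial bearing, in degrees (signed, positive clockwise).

At departure: θ₁ = atan2(sin Δλ cos φ₂, cos φ₁ sin φ₂ − sin φ₁ cos φ₂ cos Δλ) = 257.76°
At arrival: θ₂ = atan2(sin Δλ cos φ₁, −cos φ₂ sin φ₁ + sin φ₂ cos φ₁ cos Δλ) = 318.38°
Δθ = θ₂ − θ₁ = +60.6°

+60.6°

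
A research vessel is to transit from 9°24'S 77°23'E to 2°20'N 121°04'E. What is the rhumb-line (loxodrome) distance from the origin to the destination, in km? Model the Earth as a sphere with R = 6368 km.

5010 km

Rhumb course C = atan2(Δλ, Δψ) with Δψ = ln[tan(π/4+φ₂/2)/tan(π/4+φ₁/2)] = +0.2055, Δλ = +0.7624 → C = 74.91°
d = R·|Δφ| / |cos C| = 6368·0.20479 / 0.26029 = 5010 km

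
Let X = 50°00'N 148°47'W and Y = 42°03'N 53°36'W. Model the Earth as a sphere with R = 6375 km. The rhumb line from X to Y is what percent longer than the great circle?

Great circle: σ = 1.0816 rad → d_gc = Rσ = 6894.9 km
Rhumb: Δφ = -0.1388, Δλ = +1.6613, Δψ = -0.2003, q = Δφ/Δψ = 0.6926 → d_rh = R√(Δφ²+q²Δλ²) = 7388.0 km
Excess = (7388.0 − 6894.9) / 6894.9 = 493.1 / 6894.9 = 7.152% ≈ 7.2%

7.2%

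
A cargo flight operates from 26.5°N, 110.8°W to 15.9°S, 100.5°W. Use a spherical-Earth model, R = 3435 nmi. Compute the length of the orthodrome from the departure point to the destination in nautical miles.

cos σ = sin φ₁ sin φ₂ + cos φ₁ cos φ₂ cos Δλ
      = sin(26.50°)sin(-15.90°) + cos(26.50°)cos(-15.90°)cos(10.30°) = 0.7246
σ = 43.566° → d = Rσ = 3435·0.76036 = 2612 nmi

2612 nmi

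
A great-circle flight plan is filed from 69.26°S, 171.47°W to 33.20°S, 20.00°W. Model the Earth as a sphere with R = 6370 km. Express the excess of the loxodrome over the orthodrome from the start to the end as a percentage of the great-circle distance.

Great circle: σ = 1.3163 rad → d_gc = Rσ = 8384.9 km
Rhumb: Δφ = +0.6294, Δλ = +2.6437, Δψ = +1.0834, q = Δφ/Δψ = 0.5809 → d_rh = R√(Δφ²+q²Δλ²) = 10572.2 km
Excess = (10572.2 − 8384.9) / 8384.9 = 2187.3 / 8384.9 = 26.09% ≈ 26.1%

26.1%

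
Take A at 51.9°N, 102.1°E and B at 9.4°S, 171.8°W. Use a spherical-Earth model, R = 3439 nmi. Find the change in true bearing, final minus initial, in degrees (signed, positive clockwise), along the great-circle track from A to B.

+43.0°

Initial bearing θ₁ = atan2(sin Δλ cos φ₂, cos φ₁ sin φ₂ − sin φ₁ cos φ₂ cos Δλ) = 98.87°
Final bearing θ₂ = (initial bearing from the destination back to the start) + 180° = 141.83°
Δθ = θ₂ − θ₁ = +43.0°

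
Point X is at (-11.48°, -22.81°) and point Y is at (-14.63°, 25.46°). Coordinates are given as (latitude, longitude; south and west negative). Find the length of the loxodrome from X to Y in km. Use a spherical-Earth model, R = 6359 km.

Δψ = ln[tan(π/4+φ₂/2)/tan(π/4+φ₁/2)] = -0.0564;  Δφ = -0.0550 rad,  Δλ = +0.8425 rad
q = Δφ/Δψ = 0.9740
d = R·√(Δφ² + q²Δλ²) = 6359·0.82242 = 5230 km

5230 km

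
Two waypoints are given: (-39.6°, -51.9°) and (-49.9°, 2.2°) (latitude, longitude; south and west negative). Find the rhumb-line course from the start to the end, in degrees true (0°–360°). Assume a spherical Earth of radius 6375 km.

Meridional parts: M(φ₁)=-0.7538, M(φ₂)=-1.0080 → ΔM = -0.2541;  Δλ = +0.9442 rad
tan C = Δλ / ΔM = -3.7152 → C = 105.06°

105.1°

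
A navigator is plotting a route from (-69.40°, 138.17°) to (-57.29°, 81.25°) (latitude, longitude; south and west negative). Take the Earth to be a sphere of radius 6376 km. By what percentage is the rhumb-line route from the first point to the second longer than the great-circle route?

Great circle: σ = 0.4704 rad → d_gc = Rσ = 2999.2 km
Rhumb: Δφ = +0.2114, Δλ = -0.9934, Δψ = +0.4792, q = Δφ/Δψ = 0.4410 → d_rh = R√(Δφ²+q²Δλ²) = 3101.7 km
Excess = (3101.7 − 2999.2) / 2999.2 = 102.5 / 2999.2 = 3.42% ≈ 3.4%

3.4%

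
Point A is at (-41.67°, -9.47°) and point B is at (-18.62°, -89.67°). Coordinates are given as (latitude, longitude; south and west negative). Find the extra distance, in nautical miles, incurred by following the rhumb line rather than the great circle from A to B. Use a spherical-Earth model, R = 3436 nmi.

106 nmi

Great circle: cos σ = sin φ₁ sin φ₂ + cos φ₁ cos φ₂ cos Δλ,  σ = 1.2316 rad → d_gc = 4231.6 nmi
Rhumb line: Δψ = +0.4706, q = Δφ/Δψ = 0.8549, d_rh = R√(Δφ²+q²Δλ²) = 4337.8 nmi
Excess = 4337.8 − 4231.6 = 106.2 ≈ 106 nmi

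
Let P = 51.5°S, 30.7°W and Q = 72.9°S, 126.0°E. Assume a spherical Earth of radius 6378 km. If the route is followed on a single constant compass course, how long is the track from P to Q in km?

Δψ = ln[tan(π/4+φ₂/2)/tan(π/4+φ₁/2)] = -0.8428;  Δφ = -0.3735 rad,  Δλ = +2.7349 rad
q = Δφ/Δψ = 0.4432
d = R·√(Δφ² + q²Δλ²) = 6378·1.26832 = 8089 km

8089 km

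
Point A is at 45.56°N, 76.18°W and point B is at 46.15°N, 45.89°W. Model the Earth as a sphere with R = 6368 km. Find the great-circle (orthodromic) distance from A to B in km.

cos σ = sin φ₁ sin φ₂ + cos φ₁ cos φ₂ cos Δλ
      = sin(45.56°)sin(46.15°) + cos(45.56°)cos(46.15°)cos(30.29°) = 0.9337
σ = 20.976° → d = Rσ = 6368·0.36610 = 2331 km

2331 km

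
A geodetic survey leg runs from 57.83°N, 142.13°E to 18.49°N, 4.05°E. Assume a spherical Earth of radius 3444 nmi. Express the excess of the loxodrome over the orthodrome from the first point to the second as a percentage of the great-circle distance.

15.2%

Great circle: σ = 1.6783 rad → d_gc = Rσ = 5780.0 nmi
Rhumb: Δφ = -0.6866, Δλ = -2.4100, Δψ = -0.9151, q = Δφ/Δψ = 0.7503 → d_rh = R√(Δφ²+q²Δλ²) = 6661.3 nmi
Excess = (6661.3 − 5780.0) / 5780.0 = 881.3 / 5780.0 = 15.247% ≈ 15.2%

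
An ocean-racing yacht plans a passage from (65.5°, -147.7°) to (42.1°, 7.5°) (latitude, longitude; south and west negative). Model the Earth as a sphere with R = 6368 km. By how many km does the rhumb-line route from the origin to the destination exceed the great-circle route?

Great circle: cos σ = sin φ₁ sin φ₂ + cos φ₁ cos φ₂ cos Δλ,  σ = 1.2337 rad → d_gc = 7856.2 km
Rhumb line: Δψ = -0.7158, q = Δφ/Δψ = 0.5706, d_rh = R√(Δφ²+q²Δλ²) = 10179.9 km
Excess = 10179.9 − 7856.2 = 2323.7 ≈ 2324 km

2324 km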